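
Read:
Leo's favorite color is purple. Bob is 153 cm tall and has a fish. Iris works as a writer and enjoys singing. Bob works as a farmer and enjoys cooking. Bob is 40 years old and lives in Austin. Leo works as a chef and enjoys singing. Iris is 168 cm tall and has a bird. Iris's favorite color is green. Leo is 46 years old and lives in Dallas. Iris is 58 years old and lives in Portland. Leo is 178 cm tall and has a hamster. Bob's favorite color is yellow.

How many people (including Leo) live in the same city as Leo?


Leo lives in Dallas. Count = 1

1


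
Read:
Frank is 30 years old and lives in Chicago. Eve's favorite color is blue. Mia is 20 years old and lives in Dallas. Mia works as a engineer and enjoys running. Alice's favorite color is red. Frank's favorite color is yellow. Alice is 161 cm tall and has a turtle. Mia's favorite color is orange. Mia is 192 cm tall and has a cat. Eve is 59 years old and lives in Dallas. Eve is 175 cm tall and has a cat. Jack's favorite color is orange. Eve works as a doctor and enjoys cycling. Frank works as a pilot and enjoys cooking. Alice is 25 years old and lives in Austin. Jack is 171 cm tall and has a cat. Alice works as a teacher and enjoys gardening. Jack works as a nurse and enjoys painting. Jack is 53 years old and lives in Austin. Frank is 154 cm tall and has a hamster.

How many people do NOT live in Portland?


Not in Portland: 5

5


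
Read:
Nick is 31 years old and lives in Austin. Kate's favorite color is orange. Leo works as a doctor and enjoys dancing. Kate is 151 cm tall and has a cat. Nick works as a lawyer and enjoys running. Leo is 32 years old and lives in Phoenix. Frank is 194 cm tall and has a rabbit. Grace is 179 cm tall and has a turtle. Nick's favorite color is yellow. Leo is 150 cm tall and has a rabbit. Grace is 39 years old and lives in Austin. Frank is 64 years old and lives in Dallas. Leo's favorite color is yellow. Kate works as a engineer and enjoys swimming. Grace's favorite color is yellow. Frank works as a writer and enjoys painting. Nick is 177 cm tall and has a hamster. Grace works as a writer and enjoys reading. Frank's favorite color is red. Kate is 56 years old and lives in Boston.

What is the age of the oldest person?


Oldest: Frank at 64

64


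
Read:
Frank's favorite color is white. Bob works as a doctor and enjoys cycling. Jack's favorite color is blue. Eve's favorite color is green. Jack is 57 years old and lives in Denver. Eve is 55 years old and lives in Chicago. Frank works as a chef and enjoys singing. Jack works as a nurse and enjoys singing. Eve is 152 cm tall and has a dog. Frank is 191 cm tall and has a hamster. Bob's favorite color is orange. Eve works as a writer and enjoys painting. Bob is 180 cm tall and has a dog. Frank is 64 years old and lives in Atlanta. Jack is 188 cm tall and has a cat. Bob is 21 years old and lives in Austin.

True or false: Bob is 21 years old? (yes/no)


Bob is actually 21. yes

yes


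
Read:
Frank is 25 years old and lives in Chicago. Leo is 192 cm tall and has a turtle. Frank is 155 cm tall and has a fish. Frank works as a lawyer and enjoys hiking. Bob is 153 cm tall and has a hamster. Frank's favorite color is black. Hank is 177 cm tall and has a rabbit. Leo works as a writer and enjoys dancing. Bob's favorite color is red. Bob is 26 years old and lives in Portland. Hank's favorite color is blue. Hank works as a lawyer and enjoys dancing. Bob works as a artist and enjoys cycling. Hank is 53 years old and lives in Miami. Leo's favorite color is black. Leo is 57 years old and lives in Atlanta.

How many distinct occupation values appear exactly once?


Unique occupation values: 2

2


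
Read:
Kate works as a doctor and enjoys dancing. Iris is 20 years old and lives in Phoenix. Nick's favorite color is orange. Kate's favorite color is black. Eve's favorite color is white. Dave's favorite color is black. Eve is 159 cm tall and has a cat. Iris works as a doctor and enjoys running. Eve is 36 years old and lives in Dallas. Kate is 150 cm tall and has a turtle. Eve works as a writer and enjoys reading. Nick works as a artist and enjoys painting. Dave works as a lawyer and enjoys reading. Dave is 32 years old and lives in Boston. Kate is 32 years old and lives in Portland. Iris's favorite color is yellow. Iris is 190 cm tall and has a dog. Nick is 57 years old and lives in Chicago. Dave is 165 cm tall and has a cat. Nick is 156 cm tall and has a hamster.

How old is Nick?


Nick is 57 years old

57


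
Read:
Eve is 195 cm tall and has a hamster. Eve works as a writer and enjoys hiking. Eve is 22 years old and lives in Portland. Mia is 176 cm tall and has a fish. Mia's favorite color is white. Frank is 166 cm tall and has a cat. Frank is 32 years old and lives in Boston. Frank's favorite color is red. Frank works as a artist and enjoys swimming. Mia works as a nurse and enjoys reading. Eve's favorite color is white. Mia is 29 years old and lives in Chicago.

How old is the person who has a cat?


Person with cat is Frank, age 32

32


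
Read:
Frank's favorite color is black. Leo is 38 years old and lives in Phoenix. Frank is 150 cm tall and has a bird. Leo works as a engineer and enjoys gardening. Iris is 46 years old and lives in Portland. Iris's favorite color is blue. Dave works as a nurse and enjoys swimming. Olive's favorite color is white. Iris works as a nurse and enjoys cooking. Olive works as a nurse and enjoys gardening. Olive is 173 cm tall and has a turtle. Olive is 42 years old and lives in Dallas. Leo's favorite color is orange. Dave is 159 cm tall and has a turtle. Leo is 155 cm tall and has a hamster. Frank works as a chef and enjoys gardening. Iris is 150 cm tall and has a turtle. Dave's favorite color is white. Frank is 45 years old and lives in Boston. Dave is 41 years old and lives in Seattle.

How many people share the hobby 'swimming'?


Count: 1

1


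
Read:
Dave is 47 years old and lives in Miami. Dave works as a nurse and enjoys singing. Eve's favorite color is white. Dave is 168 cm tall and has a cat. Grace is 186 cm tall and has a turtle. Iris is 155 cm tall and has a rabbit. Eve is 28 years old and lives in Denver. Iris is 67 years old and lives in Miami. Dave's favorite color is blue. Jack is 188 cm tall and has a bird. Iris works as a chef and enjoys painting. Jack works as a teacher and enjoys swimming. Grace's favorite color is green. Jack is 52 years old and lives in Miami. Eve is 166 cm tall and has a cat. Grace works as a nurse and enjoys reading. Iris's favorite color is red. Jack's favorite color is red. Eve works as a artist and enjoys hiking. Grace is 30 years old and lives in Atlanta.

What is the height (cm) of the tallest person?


Tallest: Jack at 188 cm

188


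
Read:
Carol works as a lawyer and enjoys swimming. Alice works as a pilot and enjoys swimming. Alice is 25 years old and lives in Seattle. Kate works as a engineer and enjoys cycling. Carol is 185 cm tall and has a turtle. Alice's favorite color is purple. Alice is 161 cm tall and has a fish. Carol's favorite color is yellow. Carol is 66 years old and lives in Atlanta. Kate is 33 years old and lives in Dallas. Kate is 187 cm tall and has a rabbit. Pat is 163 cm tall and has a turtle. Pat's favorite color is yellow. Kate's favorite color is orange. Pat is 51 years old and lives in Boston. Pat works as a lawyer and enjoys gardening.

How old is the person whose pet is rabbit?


Person with pet=rabbit is Kate, age 33

33


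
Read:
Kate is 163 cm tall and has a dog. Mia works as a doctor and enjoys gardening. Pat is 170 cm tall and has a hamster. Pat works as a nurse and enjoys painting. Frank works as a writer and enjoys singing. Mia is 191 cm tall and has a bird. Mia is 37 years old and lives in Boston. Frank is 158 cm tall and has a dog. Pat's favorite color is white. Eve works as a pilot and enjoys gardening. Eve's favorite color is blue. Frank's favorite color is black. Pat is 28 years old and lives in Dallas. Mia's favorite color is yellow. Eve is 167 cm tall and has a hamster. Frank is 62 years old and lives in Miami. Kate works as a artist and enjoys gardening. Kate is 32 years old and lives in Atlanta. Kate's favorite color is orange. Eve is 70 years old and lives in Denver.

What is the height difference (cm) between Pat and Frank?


|170 - 158| = 12

12


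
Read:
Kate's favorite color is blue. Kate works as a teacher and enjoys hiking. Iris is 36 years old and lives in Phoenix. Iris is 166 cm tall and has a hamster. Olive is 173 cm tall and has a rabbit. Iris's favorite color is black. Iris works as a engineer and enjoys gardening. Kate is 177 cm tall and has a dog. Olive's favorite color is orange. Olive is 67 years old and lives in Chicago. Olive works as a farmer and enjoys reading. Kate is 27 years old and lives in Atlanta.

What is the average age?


Sum=130, n=3, avg=43.33

43.33


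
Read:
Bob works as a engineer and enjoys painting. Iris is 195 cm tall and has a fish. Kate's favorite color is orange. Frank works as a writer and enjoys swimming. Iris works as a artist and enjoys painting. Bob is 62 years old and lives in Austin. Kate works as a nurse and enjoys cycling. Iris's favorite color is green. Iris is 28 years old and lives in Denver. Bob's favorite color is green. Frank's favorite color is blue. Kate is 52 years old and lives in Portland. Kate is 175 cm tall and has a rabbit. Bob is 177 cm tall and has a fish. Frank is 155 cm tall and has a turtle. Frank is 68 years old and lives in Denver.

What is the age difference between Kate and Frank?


|52 - 68| = 16

16


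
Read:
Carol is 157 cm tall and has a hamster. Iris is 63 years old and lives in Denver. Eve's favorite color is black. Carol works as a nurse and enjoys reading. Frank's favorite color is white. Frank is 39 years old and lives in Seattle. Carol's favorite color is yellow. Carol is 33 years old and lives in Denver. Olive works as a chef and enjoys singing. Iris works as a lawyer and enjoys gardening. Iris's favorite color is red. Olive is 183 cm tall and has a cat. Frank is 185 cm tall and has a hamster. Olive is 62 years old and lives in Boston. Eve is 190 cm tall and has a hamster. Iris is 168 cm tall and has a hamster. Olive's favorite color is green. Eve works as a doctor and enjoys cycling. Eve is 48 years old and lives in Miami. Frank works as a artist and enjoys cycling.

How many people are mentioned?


People: Olive, Frank, Iris, Eve, Carol. Count = 5

5


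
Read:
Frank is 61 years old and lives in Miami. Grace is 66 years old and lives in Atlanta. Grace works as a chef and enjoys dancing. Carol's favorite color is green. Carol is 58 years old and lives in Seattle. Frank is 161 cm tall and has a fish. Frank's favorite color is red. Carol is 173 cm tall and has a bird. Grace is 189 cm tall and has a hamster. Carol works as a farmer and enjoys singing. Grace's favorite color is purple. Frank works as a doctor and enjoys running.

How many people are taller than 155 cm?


Taller than 155: 3

3


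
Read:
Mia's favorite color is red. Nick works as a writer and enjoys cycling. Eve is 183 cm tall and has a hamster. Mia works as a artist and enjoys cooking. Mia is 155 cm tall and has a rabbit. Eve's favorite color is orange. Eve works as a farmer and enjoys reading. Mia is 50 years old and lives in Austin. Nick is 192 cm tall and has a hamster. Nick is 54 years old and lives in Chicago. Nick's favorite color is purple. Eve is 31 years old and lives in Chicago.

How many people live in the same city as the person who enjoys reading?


Person with hobby reading is Eve, city Chicago. Count = 2

2


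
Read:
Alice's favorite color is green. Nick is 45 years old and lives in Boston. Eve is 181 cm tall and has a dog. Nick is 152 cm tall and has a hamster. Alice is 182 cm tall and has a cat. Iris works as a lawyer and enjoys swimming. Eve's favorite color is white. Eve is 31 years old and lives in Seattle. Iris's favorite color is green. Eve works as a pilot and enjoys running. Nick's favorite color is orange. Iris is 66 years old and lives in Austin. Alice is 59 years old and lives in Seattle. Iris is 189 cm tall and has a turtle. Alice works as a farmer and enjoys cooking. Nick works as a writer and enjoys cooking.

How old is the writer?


The writer is Nick, age 45

45


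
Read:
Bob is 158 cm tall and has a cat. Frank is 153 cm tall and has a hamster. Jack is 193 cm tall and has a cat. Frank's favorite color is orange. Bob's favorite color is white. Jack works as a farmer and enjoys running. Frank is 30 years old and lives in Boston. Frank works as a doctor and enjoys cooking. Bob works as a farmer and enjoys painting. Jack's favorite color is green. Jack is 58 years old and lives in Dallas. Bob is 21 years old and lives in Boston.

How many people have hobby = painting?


Count: 1

1


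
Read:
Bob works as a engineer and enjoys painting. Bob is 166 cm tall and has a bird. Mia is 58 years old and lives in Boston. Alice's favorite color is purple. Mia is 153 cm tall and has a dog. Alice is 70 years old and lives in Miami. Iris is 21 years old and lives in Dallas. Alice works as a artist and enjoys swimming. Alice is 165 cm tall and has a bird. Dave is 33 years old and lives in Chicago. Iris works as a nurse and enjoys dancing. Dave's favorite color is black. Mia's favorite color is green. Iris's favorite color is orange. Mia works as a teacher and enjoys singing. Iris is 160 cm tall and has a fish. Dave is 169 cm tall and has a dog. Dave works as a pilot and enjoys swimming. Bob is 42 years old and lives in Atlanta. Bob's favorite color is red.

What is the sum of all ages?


58+70+21+42+33 = 224

224


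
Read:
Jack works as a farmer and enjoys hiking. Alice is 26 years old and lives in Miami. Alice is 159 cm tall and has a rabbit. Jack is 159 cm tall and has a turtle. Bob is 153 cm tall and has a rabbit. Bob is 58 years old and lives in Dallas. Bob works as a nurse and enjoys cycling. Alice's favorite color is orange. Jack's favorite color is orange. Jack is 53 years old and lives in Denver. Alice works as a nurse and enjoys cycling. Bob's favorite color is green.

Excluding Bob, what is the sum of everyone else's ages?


Sum (excluding Bob): 79

79


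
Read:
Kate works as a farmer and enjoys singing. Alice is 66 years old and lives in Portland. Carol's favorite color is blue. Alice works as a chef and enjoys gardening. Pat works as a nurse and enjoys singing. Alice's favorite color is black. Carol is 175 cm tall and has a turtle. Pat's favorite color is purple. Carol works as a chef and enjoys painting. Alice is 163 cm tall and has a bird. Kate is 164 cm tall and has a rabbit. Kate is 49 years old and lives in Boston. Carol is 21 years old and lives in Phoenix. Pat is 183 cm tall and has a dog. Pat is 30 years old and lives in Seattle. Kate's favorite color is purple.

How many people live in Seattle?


Count in Seattle: 1

1


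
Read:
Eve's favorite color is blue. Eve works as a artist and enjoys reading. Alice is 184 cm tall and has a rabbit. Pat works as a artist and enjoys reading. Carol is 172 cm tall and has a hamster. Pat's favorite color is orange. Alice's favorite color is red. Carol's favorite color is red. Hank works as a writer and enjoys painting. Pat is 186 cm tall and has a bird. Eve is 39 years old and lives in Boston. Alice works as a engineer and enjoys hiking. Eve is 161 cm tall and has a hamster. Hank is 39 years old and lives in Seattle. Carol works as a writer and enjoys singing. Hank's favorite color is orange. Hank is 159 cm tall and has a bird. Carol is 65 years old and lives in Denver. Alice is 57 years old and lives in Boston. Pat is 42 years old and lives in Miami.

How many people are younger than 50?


Filter: 3

3


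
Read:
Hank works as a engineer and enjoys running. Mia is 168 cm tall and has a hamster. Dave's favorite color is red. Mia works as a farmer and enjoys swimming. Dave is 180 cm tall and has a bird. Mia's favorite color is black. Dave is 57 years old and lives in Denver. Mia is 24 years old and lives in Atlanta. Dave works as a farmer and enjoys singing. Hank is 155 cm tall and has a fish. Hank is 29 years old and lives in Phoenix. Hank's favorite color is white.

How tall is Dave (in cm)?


Dave is 180 cm tall

180


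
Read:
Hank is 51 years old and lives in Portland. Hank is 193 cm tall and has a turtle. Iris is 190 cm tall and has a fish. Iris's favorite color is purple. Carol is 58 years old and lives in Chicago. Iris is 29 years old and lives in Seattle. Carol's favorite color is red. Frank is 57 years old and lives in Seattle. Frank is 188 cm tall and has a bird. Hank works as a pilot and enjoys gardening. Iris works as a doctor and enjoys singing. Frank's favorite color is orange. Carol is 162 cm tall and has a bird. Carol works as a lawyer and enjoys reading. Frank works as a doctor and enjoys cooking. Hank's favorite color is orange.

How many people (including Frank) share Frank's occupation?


Frank is a doctor. Count = 2

2


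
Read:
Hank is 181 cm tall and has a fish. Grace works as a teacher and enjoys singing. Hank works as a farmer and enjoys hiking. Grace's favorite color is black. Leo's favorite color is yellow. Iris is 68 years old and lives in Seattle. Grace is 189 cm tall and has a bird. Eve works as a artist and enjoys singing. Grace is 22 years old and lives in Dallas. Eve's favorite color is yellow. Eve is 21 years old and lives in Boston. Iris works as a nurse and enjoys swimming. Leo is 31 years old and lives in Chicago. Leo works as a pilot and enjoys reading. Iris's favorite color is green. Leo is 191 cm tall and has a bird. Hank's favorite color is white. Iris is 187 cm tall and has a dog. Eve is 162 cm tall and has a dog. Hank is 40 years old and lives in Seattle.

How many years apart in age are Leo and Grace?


31 vs 22, diff = 9

9


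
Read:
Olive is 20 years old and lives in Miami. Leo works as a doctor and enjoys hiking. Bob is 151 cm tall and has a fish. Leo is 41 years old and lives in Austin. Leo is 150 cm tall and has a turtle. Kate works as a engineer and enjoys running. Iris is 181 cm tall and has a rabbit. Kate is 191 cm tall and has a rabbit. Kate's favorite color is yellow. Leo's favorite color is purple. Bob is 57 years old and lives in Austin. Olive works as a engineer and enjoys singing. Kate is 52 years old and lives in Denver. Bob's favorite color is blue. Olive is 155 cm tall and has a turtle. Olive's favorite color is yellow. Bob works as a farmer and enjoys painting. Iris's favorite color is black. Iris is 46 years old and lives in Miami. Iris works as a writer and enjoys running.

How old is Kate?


Kate is 52 years old

52


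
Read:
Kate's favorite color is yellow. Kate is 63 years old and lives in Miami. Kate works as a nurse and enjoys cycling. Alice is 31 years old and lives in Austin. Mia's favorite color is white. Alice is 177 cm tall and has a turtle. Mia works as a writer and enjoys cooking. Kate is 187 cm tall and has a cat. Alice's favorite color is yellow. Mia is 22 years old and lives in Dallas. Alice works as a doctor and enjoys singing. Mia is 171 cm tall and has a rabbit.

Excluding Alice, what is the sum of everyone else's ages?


Sum (excluding Alice): 85

85


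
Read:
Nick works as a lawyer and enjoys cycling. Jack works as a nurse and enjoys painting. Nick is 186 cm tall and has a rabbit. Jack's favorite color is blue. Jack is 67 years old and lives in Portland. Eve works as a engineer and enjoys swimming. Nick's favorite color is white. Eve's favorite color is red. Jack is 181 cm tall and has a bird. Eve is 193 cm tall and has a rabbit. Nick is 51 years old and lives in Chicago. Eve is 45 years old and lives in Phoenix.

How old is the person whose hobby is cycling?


Person with hobby=cycling is Nick, age 51

51


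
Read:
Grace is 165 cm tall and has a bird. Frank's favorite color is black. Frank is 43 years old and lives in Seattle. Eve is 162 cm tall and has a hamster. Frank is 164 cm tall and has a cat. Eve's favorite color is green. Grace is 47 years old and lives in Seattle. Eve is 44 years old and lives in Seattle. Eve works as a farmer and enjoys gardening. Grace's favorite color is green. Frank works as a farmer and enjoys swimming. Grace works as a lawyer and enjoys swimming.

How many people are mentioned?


People: Frank, Grace, Eve. Count = 3

3


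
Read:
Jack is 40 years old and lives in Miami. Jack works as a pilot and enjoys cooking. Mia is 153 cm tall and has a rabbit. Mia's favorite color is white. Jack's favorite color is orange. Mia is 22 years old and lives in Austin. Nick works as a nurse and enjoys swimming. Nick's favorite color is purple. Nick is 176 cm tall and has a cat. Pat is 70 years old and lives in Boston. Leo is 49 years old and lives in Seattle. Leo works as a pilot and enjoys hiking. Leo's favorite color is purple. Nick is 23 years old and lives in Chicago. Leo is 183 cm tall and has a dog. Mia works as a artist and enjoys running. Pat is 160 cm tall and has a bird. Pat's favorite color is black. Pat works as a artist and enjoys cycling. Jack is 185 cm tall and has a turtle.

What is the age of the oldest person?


Oldest: Pat at 70

70


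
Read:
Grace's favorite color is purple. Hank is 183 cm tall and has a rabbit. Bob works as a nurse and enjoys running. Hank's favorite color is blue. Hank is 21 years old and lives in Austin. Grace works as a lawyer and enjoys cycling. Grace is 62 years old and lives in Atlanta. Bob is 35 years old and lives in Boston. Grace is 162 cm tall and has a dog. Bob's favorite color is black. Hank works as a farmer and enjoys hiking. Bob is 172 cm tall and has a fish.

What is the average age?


Sum=118, n=3, avg=39.33

39.33


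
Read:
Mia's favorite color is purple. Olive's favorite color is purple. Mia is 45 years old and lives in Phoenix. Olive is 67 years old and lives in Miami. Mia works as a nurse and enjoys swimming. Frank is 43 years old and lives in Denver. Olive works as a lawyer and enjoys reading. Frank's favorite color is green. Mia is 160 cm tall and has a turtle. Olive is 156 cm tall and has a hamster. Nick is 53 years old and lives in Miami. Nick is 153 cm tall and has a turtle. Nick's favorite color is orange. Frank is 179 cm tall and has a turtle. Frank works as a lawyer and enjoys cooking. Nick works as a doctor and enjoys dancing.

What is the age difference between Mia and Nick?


|45 - 53| = 8

8


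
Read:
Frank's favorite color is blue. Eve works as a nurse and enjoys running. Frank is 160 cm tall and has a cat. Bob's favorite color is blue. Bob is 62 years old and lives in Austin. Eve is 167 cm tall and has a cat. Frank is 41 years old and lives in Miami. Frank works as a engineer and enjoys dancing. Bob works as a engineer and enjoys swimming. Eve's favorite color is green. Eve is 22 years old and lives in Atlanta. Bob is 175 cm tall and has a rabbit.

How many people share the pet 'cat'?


Count: 2

2


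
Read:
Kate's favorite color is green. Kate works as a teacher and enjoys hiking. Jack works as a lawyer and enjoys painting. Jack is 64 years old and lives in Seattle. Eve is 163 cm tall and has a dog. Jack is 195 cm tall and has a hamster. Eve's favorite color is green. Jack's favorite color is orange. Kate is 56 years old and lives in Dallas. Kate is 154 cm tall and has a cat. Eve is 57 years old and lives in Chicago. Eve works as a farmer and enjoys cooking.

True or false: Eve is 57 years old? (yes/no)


Eve is actually 57. yes

yes


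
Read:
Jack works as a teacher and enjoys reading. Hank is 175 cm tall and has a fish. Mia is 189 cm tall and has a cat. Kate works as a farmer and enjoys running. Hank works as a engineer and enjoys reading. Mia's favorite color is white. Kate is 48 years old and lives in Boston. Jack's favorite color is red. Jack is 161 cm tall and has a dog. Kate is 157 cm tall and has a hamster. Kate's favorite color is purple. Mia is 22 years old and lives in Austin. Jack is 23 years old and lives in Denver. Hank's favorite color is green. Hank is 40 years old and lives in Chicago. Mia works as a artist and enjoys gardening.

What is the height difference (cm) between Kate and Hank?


|157 - 175| = 18

18


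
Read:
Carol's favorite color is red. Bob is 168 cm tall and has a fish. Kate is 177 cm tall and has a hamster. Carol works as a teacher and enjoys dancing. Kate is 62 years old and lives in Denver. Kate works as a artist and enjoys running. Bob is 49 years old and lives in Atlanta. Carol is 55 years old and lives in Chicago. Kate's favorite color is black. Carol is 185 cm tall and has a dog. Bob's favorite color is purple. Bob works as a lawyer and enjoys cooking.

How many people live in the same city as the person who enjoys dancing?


Person with hobby dancing is Carol, city Chicago. Count = 1

1


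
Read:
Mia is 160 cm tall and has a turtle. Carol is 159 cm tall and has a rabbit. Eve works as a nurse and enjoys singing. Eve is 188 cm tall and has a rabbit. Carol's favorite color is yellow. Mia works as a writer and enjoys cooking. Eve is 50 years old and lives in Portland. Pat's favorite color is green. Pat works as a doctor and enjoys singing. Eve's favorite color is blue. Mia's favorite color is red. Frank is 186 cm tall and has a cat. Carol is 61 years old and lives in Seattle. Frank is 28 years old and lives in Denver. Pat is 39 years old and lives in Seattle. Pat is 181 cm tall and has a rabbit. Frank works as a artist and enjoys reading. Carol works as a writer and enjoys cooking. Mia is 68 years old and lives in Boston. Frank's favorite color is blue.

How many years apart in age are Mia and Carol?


68 vs 61, diff = 7

7


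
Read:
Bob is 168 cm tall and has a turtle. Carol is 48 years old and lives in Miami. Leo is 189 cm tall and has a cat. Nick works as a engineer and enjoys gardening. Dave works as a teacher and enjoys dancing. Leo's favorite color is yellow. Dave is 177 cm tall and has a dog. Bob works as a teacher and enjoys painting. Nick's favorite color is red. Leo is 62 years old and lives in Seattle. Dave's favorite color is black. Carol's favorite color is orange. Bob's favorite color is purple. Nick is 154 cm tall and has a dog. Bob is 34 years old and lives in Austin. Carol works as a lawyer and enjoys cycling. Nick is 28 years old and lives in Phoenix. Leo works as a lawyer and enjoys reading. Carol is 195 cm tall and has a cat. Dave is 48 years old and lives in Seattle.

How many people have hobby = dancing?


Count: 1

1


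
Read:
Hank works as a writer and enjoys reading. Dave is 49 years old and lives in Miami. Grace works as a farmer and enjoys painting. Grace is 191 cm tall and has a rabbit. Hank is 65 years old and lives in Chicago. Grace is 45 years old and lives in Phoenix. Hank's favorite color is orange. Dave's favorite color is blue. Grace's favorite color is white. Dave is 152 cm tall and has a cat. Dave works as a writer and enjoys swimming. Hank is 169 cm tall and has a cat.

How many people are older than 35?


Filter: 3

3


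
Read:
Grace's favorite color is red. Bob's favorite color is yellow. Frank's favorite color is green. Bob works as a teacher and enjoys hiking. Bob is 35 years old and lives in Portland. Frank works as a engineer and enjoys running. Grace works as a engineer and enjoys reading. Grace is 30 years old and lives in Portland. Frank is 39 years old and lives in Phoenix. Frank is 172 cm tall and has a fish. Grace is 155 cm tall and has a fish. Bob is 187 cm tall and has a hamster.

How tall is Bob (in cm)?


Bob is 187 cm tall

187


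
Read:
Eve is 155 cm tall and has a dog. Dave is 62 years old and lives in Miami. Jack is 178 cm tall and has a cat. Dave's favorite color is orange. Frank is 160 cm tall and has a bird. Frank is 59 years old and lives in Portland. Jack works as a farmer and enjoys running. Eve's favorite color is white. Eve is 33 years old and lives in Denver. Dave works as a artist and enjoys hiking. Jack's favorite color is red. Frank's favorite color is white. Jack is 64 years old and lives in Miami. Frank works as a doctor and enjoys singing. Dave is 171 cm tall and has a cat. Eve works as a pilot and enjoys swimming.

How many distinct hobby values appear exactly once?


Unique hobby values: 4

4


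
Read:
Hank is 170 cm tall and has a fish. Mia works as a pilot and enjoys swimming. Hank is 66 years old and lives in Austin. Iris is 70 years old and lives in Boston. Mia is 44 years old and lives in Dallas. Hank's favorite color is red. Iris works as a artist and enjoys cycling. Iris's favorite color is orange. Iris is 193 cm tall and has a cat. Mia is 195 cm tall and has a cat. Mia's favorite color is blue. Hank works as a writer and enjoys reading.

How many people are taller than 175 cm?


Taller than 175: 2

2


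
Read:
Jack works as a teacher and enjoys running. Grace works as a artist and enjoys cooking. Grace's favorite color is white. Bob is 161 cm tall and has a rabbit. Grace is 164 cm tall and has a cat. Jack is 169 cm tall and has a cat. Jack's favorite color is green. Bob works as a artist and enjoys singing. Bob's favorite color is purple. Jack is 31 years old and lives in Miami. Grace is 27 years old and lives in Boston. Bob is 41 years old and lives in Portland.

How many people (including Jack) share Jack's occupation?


Jack is a teacher. Count = 1

1


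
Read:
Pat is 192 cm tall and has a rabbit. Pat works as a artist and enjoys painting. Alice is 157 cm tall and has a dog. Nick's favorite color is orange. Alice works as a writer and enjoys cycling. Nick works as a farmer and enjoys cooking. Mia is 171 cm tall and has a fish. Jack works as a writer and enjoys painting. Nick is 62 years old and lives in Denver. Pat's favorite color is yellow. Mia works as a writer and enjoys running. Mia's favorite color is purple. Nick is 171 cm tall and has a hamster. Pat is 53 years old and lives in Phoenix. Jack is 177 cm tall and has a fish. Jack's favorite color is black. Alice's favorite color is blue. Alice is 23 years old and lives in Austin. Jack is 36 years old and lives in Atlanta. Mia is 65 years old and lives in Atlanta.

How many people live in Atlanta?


Count in Atlanta: 2

2


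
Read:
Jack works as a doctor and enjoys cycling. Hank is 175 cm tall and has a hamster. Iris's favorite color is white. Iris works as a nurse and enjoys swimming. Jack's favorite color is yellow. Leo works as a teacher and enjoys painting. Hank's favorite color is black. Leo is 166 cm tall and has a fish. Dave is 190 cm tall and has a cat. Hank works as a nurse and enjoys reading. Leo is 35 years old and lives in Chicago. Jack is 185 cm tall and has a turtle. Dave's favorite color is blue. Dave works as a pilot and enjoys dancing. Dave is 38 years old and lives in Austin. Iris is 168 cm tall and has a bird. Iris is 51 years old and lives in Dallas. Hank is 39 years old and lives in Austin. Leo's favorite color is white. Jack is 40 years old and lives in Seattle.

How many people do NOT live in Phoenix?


Not in Phoenix: 5

5


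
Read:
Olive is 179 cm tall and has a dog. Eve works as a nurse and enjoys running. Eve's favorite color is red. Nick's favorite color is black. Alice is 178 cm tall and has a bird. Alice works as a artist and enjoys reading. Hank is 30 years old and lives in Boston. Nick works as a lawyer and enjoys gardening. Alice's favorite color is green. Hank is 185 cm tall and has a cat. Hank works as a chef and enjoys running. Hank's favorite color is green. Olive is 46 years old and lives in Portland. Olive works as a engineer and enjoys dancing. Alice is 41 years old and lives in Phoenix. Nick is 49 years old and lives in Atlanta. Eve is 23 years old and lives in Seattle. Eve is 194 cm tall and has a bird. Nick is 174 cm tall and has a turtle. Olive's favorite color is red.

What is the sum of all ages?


49+46+41+30+23 = 189

189


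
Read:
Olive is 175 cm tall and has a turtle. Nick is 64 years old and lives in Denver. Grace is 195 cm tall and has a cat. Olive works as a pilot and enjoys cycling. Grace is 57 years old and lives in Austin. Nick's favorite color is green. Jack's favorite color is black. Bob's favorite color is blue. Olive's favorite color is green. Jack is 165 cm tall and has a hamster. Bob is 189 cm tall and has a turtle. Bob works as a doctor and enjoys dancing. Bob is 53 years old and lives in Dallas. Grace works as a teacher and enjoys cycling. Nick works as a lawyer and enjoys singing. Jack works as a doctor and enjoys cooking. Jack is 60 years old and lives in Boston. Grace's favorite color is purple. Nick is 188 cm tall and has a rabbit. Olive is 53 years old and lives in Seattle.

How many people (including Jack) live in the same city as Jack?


Jack lives in Boston. Count = 1

1


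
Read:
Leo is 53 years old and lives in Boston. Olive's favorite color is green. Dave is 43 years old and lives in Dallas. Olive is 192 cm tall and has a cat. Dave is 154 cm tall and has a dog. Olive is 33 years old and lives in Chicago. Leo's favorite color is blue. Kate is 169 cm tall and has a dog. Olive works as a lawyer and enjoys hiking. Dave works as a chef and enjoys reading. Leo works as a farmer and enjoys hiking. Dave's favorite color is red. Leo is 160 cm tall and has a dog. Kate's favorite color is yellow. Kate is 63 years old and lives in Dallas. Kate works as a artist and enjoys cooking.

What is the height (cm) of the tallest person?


Tallest: Olive at 192 cm

192


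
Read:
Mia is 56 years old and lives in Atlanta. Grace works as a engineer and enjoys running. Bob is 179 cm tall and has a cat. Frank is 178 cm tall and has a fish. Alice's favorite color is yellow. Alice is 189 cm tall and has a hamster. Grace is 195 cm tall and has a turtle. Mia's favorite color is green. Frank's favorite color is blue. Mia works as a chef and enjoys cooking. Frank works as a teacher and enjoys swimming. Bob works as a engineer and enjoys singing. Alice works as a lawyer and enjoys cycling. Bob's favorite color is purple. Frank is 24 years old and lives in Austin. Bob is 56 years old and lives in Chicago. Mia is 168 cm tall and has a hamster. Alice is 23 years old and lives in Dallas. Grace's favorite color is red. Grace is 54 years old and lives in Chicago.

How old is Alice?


Alice is 23 years old

23


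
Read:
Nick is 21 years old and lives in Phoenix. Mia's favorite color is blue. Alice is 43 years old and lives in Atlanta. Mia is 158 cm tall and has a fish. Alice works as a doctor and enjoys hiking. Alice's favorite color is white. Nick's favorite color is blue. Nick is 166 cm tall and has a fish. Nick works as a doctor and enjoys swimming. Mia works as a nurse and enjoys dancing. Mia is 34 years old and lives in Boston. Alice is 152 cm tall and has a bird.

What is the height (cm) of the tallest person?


Tallest: Nick at 166 cm

166


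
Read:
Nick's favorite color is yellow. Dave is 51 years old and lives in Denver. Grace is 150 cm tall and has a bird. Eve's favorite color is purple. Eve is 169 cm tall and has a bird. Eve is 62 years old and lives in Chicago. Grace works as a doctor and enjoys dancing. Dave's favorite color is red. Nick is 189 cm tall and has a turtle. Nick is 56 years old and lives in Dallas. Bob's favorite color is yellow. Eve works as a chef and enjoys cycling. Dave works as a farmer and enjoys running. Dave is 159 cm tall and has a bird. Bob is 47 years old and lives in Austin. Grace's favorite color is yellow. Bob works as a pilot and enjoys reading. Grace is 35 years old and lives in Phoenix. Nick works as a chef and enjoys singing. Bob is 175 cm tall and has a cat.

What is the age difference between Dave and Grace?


|51 - 35| = 16

16


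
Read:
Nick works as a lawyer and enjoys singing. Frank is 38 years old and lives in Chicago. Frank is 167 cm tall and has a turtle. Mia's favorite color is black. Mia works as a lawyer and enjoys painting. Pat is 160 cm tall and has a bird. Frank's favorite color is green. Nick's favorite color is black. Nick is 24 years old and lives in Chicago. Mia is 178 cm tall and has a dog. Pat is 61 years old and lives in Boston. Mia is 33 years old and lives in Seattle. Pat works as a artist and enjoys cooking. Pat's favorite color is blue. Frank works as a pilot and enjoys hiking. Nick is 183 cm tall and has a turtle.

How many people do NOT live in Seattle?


Not in Seattle: 3

3


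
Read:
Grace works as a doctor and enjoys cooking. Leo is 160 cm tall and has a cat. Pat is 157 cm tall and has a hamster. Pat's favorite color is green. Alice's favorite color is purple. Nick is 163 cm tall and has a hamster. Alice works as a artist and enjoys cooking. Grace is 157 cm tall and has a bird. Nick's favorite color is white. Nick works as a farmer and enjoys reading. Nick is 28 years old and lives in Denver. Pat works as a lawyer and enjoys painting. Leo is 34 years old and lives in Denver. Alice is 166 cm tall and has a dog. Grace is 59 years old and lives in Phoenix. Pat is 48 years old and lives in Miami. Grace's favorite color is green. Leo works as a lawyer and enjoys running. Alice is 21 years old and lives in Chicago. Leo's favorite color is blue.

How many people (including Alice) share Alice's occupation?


Alice is a artist. Count = 1

1


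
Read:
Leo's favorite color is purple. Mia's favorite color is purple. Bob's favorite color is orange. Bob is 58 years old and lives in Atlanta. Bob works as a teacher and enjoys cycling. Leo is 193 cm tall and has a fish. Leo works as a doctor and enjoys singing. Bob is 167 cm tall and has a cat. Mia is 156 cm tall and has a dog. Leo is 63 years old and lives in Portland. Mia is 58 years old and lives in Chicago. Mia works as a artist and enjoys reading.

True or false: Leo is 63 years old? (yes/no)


Leo is actually 63. yes

yes


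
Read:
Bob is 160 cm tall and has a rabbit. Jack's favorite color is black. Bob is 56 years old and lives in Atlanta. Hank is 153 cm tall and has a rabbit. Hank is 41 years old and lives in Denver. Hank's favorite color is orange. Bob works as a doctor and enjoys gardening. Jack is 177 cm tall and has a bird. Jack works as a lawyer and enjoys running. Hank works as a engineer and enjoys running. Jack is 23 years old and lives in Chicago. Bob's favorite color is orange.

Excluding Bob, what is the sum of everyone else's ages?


Sum (excluding Bob): 64

64


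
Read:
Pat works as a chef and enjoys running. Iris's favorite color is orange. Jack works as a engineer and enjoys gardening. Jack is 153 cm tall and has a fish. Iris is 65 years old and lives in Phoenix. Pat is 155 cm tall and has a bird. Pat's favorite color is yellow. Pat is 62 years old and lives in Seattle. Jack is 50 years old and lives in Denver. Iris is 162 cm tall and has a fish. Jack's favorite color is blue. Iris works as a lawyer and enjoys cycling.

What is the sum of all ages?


62+50+65 = 177

177


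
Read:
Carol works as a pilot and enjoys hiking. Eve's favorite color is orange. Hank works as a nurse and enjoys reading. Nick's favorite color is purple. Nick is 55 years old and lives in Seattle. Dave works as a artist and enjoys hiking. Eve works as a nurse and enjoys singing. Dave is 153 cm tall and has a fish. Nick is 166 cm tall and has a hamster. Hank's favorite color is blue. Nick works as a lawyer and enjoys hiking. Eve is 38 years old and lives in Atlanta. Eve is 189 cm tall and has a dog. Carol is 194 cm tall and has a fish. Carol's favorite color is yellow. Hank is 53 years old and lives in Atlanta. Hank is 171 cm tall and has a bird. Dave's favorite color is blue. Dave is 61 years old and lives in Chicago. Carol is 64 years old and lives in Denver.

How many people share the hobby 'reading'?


Count: 1

1


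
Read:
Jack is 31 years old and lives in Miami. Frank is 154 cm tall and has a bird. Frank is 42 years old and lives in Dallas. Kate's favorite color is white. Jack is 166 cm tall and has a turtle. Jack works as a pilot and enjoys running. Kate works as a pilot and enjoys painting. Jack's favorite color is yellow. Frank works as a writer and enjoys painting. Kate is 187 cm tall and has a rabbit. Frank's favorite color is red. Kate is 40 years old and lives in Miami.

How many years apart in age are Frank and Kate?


42 vs 40, diff = 2

2
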